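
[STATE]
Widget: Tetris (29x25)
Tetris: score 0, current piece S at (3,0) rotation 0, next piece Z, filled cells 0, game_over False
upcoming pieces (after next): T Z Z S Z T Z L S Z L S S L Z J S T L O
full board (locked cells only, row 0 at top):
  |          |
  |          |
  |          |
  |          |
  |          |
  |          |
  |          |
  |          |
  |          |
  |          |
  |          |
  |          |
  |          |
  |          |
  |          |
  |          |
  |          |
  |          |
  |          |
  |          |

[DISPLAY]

    ░░    │Next:             
   ░░     │▓▓                
          │ ▓▓               
          │                  
          │                  
          │                  
          │Score:            
          │0                 
          │                  
          │                  
          │                  
          │                  
          │                  
          │                  
          │                  
          │                  
          │                  
          │                  
          │                  
          │                  
          │                  
          │                  
          │                  
          │                  
          │                  


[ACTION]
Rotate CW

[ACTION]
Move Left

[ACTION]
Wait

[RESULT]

          │Next:             
  ░       │▓▓                
  ░░      │ ▓▓               
   ░      │                  
          │                  
          │                  
          │Score:            
          │0                 
          │                  
          │                  
          │                  
          │                  
          │                  
          │                  
          │                  
          │                  
          │                  
          │                  
          │                  
          │                  
          │                  
          │                  
          │                  
          │                  
          │                  


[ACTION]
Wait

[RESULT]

          │Next:             
          │▓▓                
  ░       │ ▓▓               
  ░░      │                  
   ░      │                  
          │                  
          │Score:            
          │0                 
          │                  
          │                  
          │                  
          │                  
          │                  
          │                  
          │                  
          │                  
          │                  
          │                  
          │                  
          │                  
          │                  
          │                  
          │                  
          │                  
          │                  


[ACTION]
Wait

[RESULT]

          │Next:             
          │▓▓                
          │ ▓▓               
  ░       │                  
  ░░      │                  
   ░      │                  
          │Score:            
          │0                 
          │                  
          │                  
          │                  
          │                  
          │                  
          │                  
          │                  
          │                  
          │                  
          │                  
          │                  
          │                  
          │                  
          │                  
          │                  
          │                  
          │                  


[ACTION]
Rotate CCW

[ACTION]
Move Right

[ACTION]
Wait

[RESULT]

          │Next:             
          │▓▓                
          │ ▓▓               
          │                  
    ░░    │                  
   ░░     │                  
          │Score:            
          │0                 
          │                  
          │                  
          │                  
          │                  
          │                  
          │                  
          │                  
          │                  
          │                  
          │                  
          │                  
          │                  
          │                  
          │                  
          │                  
          │                  
          │                  


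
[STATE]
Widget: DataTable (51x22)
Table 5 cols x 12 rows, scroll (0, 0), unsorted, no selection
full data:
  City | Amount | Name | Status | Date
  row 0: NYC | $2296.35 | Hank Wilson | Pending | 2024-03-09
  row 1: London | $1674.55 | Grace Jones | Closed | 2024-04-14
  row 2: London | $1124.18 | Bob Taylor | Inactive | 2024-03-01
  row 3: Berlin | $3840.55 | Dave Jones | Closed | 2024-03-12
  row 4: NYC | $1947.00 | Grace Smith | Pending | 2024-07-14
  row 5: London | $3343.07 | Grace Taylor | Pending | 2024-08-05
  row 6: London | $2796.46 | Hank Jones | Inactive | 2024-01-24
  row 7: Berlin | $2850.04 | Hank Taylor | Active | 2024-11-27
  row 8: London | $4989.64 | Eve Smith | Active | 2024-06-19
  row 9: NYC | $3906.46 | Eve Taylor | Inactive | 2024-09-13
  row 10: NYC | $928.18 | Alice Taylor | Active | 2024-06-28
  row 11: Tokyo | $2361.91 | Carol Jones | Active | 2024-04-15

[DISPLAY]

City  │Amount  │Name        │Status  │Date         
──────┼────────┼────────────┼────────┼──────────   
NYC   │$2296.35│Hank Wilson │Pending │2024-03-09   
London│$1674.55│Grace Jones │Closed  │2024-04-14   
London│$1124.18│Bob Taylor  │Inactive│2024-03-01   
Berlin│$3840.55│Dave Jones  │Closed  │2024-03-12   
NYC   │$1947.00│Grace Smith │Pending │2024-07-14   
London│$3343.07│Grace Taylor│Pending │2024-08-05   
London│$2796.46│Hank Jones  │Inactive│2024-01-24   
Berlin│$2850.04│Hank Taylor │Active  │2024-11-27   
London│$4989.64│Eve Smith   │Active  │2024-06-19   
NYC   │$3906.46│Eve Taylor  │Inactive│2024-09-13   
NYC   │$928.18 │Alice Taylor│Active  │2024-06-28   
Tokyo │$2361.91│Carol Jones │Active  │2024-04-15   
                                                   
                                                   
                                                   
                                                   
                                                   
                                                   
                                                   
                                                   


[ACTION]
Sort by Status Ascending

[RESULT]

City  │Amount  │Name        │Status ▲│Date         
──────┼────────┼────────────┼────────┼──────────   
Berlin│$2850.04│Hank Taylor │Active  │2024-11-27   
London│$4989.64│Eve Smith   │Active  │2024-06-19   
NYC   │$928.18 │Alice Taylor│Active  │2024-06-28   
Tokyo │$2361.91│Carol Jones │Active  │2024-04-15   
London│$1674.55│Grace Jones │Closed  │2024-04-14   
Berlin│$3840.55│Dave Jones  │Closed  │2024-03-12   
London│$1124.18│Bob Taylor  │Inactive│2024-03-01   
London│$2796.46│Hank Jones  │Inactive│2024-01-24   
NYC   │$3906.46│Eve Taylor  │Inactive│2024-09-13   
NYC   │$2296.35│Hank Wilson │Pending │2024-03-09   
NYC   │$1947.00│Grace Smith │Pending │2024-07-14   
London│$3343.07│Grace Taylor│Pending │2024-08-05   
                                                   
                                                   
                                                   
                                                   
                                                   
                                                   
                                                   
                                                   


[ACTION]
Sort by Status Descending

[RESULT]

City  │Amount  │Name        │Status ▼│Date         
──────┼────────┼────────────┼────────┼──────────   
NYC   │$2296.35│Hank Wilson │Pending │2024-03-09   
NYC   │$1947.00│Grace Smith │Pending │2024-07-14   
London│$3343.07│Grace Taylor│Pending │2024-08-05   
London│$1124.18│Bob Taylor  │Inactive│2024-03-01   
London│$2796.46│Hank Jones  │Inactive│2024-01-24   
NYC   │$3906.46│Eve Taylor  │Inactive│2024-09-13   
London│$1674.55│Grace Jones │Closed  │2024-04-14   
Berlin│$3840.55│Dave Jones  │Closed  │2024-03-12   
Berlin│$2850.04│Hank Taylor │Active  │2024-11-27   
London│$4989.64│Eve Smith   │Active  │2024-06-19   
NYC   │$928.18 │Alice Taylor│Active  │2024-06-28   
Tokyo │$2361.91│Carol Jones │Active  │2024-04-15   
                                                   
                                                   
                                                   
                                                   
                                                   
                                                   
                                                   
                                                   


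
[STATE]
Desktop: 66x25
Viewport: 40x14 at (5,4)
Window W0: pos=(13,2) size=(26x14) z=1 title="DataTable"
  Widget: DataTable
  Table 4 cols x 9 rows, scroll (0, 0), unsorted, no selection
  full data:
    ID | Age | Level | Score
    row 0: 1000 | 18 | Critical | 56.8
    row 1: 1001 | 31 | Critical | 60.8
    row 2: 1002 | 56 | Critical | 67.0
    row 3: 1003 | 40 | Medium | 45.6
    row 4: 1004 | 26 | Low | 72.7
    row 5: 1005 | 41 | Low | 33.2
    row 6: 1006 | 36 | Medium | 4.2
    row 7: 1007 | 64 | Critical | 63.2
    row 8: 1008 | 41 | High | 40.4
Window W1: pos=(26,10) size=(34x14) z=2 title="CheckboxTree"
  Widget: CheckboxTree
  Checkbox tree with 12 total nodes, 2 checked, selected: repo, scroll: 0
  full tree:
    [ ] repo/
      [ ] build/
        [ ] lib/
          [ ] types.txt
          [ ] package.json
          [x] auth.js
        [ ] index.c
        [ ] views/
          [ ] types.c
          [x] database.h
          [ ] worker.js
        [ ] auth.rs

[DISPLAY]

        ┠────────────────────────┨      
        ┃ID  │Age│Level   │Score ┃      
        ┃────┼───┼────────┼───── ┃      
        ┃1000│18 │Critical│56.8  ┃      
        ┃1001│31 │Critical│60.8  ┃      
        ┃1002│56 │Critical│67.0  ┃      
        ┃1003│40 │Med┏━━━━━━━━━━━━━━━━━━
        ┃1004│26 │Low┃ CheckboxTree     
        ┃1005│41 │Low┠──────────────────
        ┃1006│36 │Med┃>[-] repo/        
        ┃1007│64 │Cri┃   [-] build/     
        ┗━━━━━━━━━━━━┃     [-] lib/     
                     ┃       [ ] types.t
                     ┃       [ ] package


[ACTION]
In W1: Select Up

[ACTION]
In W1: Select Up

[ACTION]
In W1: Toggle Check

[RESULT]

        ┠────────────────────────┨      
        ┃ID  │Age│Level   │Score ┃      
        ┃────┼───┼────────┼───── ┃      
        ┃1000│18 │Critical│56.8  ┃      
        ┃1001│31 │Critical│60.8  ┃      
        ┃1002│56 │Critical│67.0  ┃      
        ┃1003│40 │Med┏━━━━━━━━━━━━━━━━━━
        ┃1004│26 │Low┃ CheckboxTree     
        ┃1005│41 │Low┠──────────────────
        ┃1006│36 │Med┃>[x] repo/        
        ┃1007│64 │Cri┃   [x] build/     
        ┗━━━━━━━━━━━━┃     [x] lib/     
                     ┃       [x] types.t
                     ┃       [x] package


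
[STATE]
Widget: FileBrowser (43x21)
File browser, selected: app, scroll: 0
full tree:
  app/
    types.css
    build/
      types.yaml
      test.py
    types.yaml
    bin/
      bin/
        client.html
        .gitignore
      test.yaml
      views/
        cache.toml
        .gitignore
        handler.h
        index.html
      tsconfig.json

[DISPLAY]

> [-] app/                                 
    types.css                              
    [+] build/                             
    types.yaml                             
    [+] bin/                               
                                           
                                           
                                           
                                           
                                           
                                           
                                           
                                           
                                           
                                           
                                           
                                           
                                           
                                           
                                           
                                           


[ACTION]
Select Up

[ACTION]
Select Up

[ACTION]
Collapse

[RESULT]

> [+] app/                                 
                                           
                                           
                                           
                                           
                                           
                                           
                                           
                                           
                                           
                                           
                                           
                                           
                                           
                                           
                                           
                                           
                                           
                                           
                                           
                                           


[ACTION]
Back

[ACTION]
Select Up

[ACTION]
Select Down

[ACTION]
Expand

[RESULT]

> [-] app/                                 
    types.css                              
    [+] build/                             
    types.yaml                             
    [+] bin/                               
                                           
                                           
                                           
                                           
                                           
                                           
                                           
                                           
                                           
                                           
                                           
                                           
                                           
                                           
                                           
                                           


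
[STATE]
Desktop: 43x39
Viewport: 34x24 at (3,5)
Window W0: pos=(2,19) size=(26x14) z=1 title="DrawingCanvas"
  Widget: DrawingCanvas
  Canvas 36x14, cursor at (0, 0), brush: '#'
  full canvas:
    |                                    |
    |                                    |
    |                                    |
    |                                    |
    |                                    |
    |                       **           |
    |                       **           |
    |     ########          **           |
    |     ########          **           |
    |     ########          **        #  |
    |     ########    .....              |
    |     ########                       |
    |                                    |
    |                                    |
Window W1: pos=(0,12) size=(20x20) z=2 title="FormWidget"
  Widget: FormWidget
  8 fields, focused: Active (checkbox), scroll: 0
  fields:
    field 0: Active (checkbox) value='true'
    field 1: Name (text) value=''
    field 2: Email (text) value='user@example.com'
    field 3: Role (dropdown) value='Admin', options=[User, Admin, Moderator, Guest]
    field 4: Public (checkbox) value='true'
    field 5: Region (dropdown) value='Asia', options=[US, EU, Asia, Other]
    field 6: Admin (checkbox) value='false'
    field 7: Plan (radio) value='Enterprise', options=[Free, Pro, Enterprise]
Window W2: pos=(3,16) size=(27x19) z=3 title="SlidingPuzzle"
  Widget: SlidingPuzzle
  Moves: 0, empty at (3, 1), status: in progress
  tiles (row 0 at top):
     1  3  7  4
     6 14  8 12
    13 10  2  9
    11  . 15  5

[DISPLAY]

                                  
                                  
                                  
                                  
                                  
                                  
                                  
━━━━━━━━━━━━━━━━┓                 
ormWidget       ┃                 
────────────────┨                 
Active:     [x] ┃                 
┏━━━━━━━━━━━━━━━━━━━━━━━━━┓       
┃ SlidingPuzzle           ┃       
┠─────────────────────────┨       
┃┌────┬────┬────┬────┐    ┃       
┃│  1 │  3 │  7 │  4 │    ┃       
┃├────┼────┼────┼────┤    ┃       
┃│  6 │ 14 │  8 │ 12 │    ┃       
┃├────┼────┼────┼────┤    ┃       
┃│ 13 │ 10 │  2 │  9 │    ┃       
┃├────┼────┼────┼────┤    ┃       
┃│ 11 │    │ 15 │  5 │    ┃       
┃└────┴────┴────┴────┘    ┃       
┃Moves: 0                 ┃       


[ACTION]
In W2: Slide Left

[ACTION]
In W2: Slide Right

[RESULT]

                                  
                                  
                                  
                                  
                                  
                                  
                                  
━━━━━━━━━━━━━━━━┓                 
ormWidget       ┃                 
────────────────┨                 
Active:     [x] ┃                 
┏━━━━━━━━━━━━━━━━━━━━━━━━━┓       
┃ SlidingPuzzle           ┃       
┠─────────────────────────┨       
┃┌────┬────┬────┬────┐    ┃       
┃│  1 │  3 │  7 │  4 │    ┃       
┃├────┼────┼────┼────┤    ┃       
┃│  6 │ 14 │  8 │ 12 │    ┃       
┃├────┼────┼────┼────┤    ┃       
┃│ 13 │ 10 │  2 │  9 │    ┃       
┃├────┼────┼────┼────┤    ┃       
┃│ 11 │    │ 15 │  5 │    ┃       
┃└────┴────┴────┴────┘    ┃       
┃Moves: 2                 ┃       


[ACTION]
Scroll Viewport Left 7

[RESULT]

                                  
                                  
                                  
                                  
                                  
                                  
                                  
┏━━━━━━━━━━━━━━━━━━┓              
┃ FormWidget       ┃              
┠──────────────────┨              
┃> Active:     [x] ┃              
┃  ┏━━━━━━━━━━━━━━━━━━━━━━━━━┓    
┃  ┃ SlidingPuzzle           ┃    
┃  ┠─────────────────────────┨    
┃  ┃┌────┬────┬────┬────┐    ┃    
┃  ┃│  1 │  3 │  7 │  4 │    ┃    
┃  ┃├────┼────┼────┼────┤    ┃    
┃  ┃│  6 │ 14 │  8 │ 12 │    ┃    
┃  ┃├────┼────┼────┼────┤    ┃    
┃  ┃│ 13 │ 10 │  2 │  9 │    ┃    
┃  ┃├────┼────┼────┼────┤    ┃    
┃  ┃│ 11 │    │ 15 │  5 │    ┃    
┃  ┃└────┴────┴────┴────┘    ┃    
┃  ┃Moves: 2                 ┃    


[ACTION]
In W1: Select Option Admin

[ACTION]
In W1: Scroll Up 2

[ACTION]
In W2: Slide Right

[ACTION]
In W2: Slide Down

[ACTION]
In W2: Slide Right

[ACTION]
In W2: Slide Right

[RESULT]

                                  
                                  
                                  
                                  
                                  
                                  
                                  
┏━━━━━━━━━━━━━━━━━━┓              
┃ FormWidget       ┃              
┠──────────────────┨              
┃> Active:     [x] ┃              
┃  ┏━━━━━━━━━━━━━━━━━━━━━━━━━┓    
┃  ┃ SlidingPuzzle           ┃    
┃  ┠─────────────────────────┨    
┃  ┃┌────┬────┬────┬────┐    ┃    
┃  ┃│  1 │  3 │  7 │  4 │    ┃    
┃  ┃├────┼────┼────┼────┤    ┃    
┃  ┃│  6 │ 14 │  8 │ 12 │    ┃    
┃  ┃├────┼────┼────┼────┤    ┃    
┃  ┃│    │ 10 │  2 │  9 │    ┃    
┃  ┃├────┼────┼────┼────┤    ┃    
┃  ┃│ 13 │ 11 │ 15 │  5 │    ┃    
┃  ┃└────┴────┴────┴────┘    ┃    
┃  ┃Moves: 4                 ┃    


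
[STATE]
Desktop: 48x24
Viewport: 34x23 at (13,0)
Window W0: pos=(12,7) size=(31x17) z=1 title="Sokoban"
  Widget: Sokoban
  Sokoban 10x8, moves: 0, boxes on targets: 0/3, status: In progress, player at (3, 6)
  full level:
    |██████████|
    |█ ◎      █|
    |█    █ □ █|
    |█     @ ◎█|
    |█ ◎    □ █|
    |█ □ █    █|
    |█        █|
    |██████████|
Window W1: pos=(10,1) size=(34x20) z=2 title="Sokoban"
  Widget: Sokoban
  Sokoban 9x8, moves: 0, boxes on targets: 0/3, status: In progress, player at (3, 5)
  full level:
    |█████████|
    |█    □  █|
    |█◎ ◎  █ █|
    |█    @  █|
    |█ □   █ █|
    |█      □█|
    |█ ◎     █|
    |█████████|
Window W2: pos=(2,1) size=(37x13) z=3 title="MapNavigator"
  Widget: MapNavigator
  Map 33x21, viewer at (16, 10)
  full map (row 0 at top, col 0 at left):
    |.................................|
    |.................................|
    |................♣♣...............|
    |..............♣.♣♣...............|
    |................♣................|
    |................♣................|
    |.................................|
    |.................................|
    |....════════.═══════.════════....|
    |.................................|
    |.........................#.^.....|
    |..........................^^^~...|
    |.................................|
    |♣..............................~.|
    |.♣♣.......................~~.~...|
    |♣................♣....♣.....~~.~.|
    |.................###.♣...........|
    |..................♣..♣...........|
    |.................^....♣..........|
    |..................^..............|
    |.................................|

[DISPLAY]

                                  
━━━━━━━━━━━━━━━━━━━━━━━━━┓━━━━┓   
tor                      ┃    ┃   
─────────────────────────┨────┨   
........................ ┃    ┃   
........................ ┃    ┃   
═══.═══════.════════.... ┃    ┃   
........................ ┃    ┃   
.......@........#.^..... ┃    ┃   
.................^^^~... ┃    ┃   
........................ ┃    ┃   
......................~. ┃    ┃   
.................~~.~... ┃    ┃   
━━━━━━━━━━━━━━━━━━━━━━━━━┛    ┃   
                              ┃   
                              ┃   
                              ┃   
                              ┃   
                              ┃   
                              ┃   
━━━━━━━━━━━━━━━━━━━━━━━━━━━━━━┛   
                             ┃    
                             ┃    


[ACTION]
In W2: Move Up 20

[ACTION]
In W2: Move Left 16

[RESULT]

                                  
━━━━━━━━━━━━━━━━━━━━━━━━━┓━━━━┓   
tor                      ┃    ┃   
─────────────────────────┨────┨   
                         ┃    ┃   
                         ┃    ┃   
                         ┃    ┃   
                         ┃    ┃   
       @.................┃    ┃   
       ..................┃    ┃   
       ................♣♣┃    ┃   
       ..............♣.♣♣┃    ┃   
       ................♣.┃    ┃   
━━━━━━━━━━━━━━━━━━━━━━━━━┛    ┃   
                              ┃   
                              ┃   
                              ┃   
                              ┃   
                              ┃   
                              ┃   
━━━━━━━━━━━━━━━━━━━━━━━━━━━━━━┛   
                             ┃    
                             ┃    


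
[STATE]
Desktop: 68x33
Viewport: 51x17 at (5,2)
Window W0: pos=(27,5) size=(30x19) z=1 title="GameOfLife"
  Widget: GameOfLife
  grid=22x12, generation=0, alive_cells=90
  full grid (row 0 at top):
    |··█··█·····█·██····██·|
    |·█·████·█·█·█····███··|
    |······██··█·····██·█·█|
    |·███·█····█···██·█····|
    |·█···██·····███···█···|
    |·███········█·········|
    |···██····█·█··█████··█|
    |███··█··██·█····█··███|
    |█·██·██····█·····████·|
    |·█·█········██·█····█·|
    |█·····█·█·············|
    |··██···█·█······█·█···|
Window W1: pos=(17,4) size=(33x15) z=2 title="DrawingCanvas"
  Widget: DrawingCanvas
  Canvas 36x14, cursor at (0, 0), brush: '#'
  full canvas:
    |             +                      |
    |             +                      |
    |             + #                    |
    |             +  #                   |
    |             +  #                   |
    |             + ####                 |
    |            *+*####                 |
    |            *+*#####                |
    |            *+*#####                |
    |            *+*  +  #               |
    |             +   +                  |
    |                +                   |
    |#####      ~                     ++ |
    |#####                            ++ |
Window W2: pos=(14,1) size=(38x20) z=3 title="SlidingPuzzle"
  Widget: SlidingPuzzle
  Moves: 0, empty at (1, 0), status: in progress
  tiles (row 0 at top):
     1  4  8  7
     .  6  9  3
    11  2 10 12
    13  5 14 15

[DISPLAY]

         ┃ SlidingPuzzle                      ┃    
         ┠────────────────────────────────────┨    
         ┃┌────┬────┬────┬────┐               ┃    
         ┃│  1 │  4 │  8 │  7 │               ┃━━━━
         ┃├────┼────┼────┼────┤               ┃    
         ┃│    │  6 │  9 │  3 │               ┃────
         ┃├────┼────┼────┼────┤               ┃    
         ┃│ 11 │  2 │ 10 │ 12 │               ┃    
         ┃├────┼────┼────┼────┤               ┃    
         ┃│ 13 │  5 │ 14 │ 15 │               ┃    
         ┃└────┴────┴────┴────┘               ┃    
         ┃Moves: 0                            ┃    
         ┃                                    ┃    
         ┃                                    ┃    
         ┃                                    ┃    
         ┃                                    ┃    
         ┃                                    ┃    


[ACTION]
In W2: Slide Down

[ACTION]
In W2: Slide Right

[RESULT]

         ┃ SlidingPuzzle                      ┃    
         ┠────────────────────────────────────┨    
         ┃┌────┬────┬────┬────┐               ┃    
         ┃│    │  4 │  8 │  7 │               ┃━━━━
         ┃├────┼────┼────┼────┤               ┃    
         ┃│  1 │  6 │  9 │  3 │               ┃────
         ┃├────┼────┼────┼────┤               ┃    
         ┃│ 11 │  2 │ 10 │ 12 │               ┃    
         ┃├────┼────┼────┼────┤               ┃    
         ┃│ 13 │  5 │ 14 │ 15 │               ┃    
         ┃└────┴────┴────┴────┘               ┃    
         ┃Moves: 1                            ┃    
         ┃                                    ┃    
         ┃                                    ┃    
         ┃                                    ┃    
         ┃                                    ┃    
         ┃                                    ┃    


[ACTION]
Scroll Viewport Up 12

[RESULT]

                                                   
         ┏━━━━━━━━━━━━━━━━━━━━━━━━━━━━━━━━━━━━┓    
         ┃ SlidingPuzzle                      ┃    
         ┠────────────────────────────────────┨    
         ┃┌────┬────┬────┬────┐               ┃    
         ┃│    │  4 │  8 │  7 │               ┃━━━━
         ┃├────┼────┼────┼────┤               ┃    
         ┃│  1 │  6 │  9 │  3 │               ┃────
         ┃├────┼────┼────┼────┤               ┃    
         ┃│ 11 │  2 │ 10 │ 12 │               ┃    
         ┃├────┼────┼────┼────┤               ┃    
         ┃│ 13 │  5 │ 14 │ 15 │               ┃    
         ┃└────┴────┴────┴────┘               ┃    
         ┃Moves: 1                            ┃    
         ┃                                    ┃    
         ┃                                    ┃    
         ┃                                    ┃    


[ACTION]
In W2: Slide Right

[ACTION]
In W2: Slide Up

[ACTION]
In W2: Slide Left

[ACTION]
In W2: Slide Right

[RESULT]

                                                   
         ┏━━━━━━━━━━━━━━━━━━━━━━━━━━━━━━━━━━━━┓    
         ┃ SlidingPuzzle                      ┃    
         ┠────────────────────────────────────┨    
         ┃┌────┬────┬────┬────┐               ┃    
         ┃│  1 │  4 │  8 │  7 │               ┃━━━━
         ┃├────┼────┼────┼────┤               ┃    
         ┃│    │  6 │  9 │  3 │               ┃────
         ┃├────┼────┼────┼────┤               ┃    
         ┃│ 11 │  2 │ 10 │ 12 │               ┃    
         ┃├────┼────┼────┼────┤               ┃    
         ┃│ 13 │  5 │ 14 │ 15 │               ┃    
         ┃└────┴────┴────┴────┘               ┃    
         ┃Moves: 4                            ┃    
         ┃                                    ┃    
         ┃                                    ┃    
         ┃                                    ┃    


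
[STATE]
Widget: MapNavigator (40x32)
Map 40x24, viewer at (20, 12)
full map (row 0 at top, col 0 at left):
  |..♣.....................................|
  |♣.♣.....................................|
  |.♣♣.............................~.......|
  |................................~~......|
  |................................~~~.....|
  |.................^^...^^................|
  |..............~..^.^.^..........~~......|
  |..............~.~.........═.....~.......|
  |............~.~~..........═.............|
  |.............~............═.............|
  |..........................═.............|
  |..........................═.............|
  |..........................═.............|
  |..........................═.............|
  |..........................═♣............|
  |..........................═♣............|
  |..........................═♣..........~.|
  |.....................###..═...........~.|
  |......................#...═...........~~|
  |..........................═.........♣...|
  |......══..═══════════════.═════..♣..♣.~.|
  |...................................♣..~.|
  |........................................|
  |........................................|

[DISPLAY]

                                        
                                        
                                        
                                        
..♣.....................................
♣.♣.....................................
.♣♣.............................~.......
................................~~......
................................~~~.....
.................^^...^^................
..............~..^.^.^..........~~......
..............~.~.........═.....~.......
............~.~~..........═.............
.............~............═.............
..........................═.............
..........................═.............
....................@.....═.............
..........................═.............
..........................═♣............
..........................═♣............
..........................═♣..........~.
.....................###..═...........~.
......................#...═...........~~
..........................═.........♣...
......══..═══════════════.═════..♣..♣.~.
...................................♣..~.
........................................
........................................
                                        
                                        
                                        
                                        


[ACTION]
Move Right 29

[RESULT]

                                        
                                        
                                        
                                        
.....................                   
.....................                   
.............~.......                   
.............~~......                   
.............~~~.....                   
...^^................                   
^.^..........~~......                   
.......═.....~.......                   
.......═.............                   
.......═.............                   
.......═.............                   
.......═.............                   
.......═............@                   
.......═.............                   
.......═♣............                   
.......═♣............                   
.......═♣..........~.                   
..###..═...........~.                   
...#...═...........~~                   
.......═.........♣...                   
══════.═════..♣..♣.~.                   
................♣..~.                   
.....................                   
.....................                   
                                        
                                        
                                        
                                        


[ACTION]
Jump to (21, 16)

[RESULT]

.♣..................................... 
.♣..................................... 
♣♣.............................~....... 
...............................~~...... 
...............................~~~..... 
................^^...^^................ 
.............~..^.^.^..........~~...... 
.............~.~.........═.....~....... 
...........~.~~..........═............. 
............~............═............. 
.........................═............. 
.........................═............. 
.........................═............. 
.........................═............. 
.........................═♣............ 
.........................═♣............ 
....................@....═♣..........~. 
....................###..═...........~. 
.....................#...═...........~~ 
.........................═.........♣... 
.....══..═══════════════.═════..♣..♣.~. 
..................................♣..~. 
....................................... 
....................................... 
                                        
                                        
                                        
                                        
                                        
                                        
                                        
                                        


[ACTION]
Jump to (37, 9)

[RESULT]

                                        
                                        
                                        
                                        
                                        
                                        
                                        
.......................                 
.......................                 
...............~.......                 
...............~~......                 
...............~~~.....                 
^^...^^................                 
^.^.^..........~~......                 
.........═.....~.......                 
.........═.............                 
.........═..........@..                 
.........═.............                 
.........═.............                 
.........═.............                 
.........═.............                 
.........═♣............                 
.........═♣............                 
.........═♣..........~.                 
....###..═...........~.                 
.....#...═...........~~                 
.........═.........♣...                 
════════.═════..♣..♣.~.                 
..................♣..~.                 
.......................                 
.......................                 
                                        


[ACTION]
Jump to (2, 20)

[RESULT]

                  ......................
                  .................^^...
                  ..............~..^.^.^
                  ..............~.~.....
                  ............~.~~......
                  .............~........
                  ......................
                  ......................
                  ......................
                  ......................
                  ......................
                  ......................
                  ......................
                  .....................#
                  ......................
                  ......................
                  ..@...══..════════════
                  ......................
                  ......................
                  ......................
                                        
                                        
                                        
                                        
                                        
                                        
                                        
                                        
                                        
                                        
                                        
                                        
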